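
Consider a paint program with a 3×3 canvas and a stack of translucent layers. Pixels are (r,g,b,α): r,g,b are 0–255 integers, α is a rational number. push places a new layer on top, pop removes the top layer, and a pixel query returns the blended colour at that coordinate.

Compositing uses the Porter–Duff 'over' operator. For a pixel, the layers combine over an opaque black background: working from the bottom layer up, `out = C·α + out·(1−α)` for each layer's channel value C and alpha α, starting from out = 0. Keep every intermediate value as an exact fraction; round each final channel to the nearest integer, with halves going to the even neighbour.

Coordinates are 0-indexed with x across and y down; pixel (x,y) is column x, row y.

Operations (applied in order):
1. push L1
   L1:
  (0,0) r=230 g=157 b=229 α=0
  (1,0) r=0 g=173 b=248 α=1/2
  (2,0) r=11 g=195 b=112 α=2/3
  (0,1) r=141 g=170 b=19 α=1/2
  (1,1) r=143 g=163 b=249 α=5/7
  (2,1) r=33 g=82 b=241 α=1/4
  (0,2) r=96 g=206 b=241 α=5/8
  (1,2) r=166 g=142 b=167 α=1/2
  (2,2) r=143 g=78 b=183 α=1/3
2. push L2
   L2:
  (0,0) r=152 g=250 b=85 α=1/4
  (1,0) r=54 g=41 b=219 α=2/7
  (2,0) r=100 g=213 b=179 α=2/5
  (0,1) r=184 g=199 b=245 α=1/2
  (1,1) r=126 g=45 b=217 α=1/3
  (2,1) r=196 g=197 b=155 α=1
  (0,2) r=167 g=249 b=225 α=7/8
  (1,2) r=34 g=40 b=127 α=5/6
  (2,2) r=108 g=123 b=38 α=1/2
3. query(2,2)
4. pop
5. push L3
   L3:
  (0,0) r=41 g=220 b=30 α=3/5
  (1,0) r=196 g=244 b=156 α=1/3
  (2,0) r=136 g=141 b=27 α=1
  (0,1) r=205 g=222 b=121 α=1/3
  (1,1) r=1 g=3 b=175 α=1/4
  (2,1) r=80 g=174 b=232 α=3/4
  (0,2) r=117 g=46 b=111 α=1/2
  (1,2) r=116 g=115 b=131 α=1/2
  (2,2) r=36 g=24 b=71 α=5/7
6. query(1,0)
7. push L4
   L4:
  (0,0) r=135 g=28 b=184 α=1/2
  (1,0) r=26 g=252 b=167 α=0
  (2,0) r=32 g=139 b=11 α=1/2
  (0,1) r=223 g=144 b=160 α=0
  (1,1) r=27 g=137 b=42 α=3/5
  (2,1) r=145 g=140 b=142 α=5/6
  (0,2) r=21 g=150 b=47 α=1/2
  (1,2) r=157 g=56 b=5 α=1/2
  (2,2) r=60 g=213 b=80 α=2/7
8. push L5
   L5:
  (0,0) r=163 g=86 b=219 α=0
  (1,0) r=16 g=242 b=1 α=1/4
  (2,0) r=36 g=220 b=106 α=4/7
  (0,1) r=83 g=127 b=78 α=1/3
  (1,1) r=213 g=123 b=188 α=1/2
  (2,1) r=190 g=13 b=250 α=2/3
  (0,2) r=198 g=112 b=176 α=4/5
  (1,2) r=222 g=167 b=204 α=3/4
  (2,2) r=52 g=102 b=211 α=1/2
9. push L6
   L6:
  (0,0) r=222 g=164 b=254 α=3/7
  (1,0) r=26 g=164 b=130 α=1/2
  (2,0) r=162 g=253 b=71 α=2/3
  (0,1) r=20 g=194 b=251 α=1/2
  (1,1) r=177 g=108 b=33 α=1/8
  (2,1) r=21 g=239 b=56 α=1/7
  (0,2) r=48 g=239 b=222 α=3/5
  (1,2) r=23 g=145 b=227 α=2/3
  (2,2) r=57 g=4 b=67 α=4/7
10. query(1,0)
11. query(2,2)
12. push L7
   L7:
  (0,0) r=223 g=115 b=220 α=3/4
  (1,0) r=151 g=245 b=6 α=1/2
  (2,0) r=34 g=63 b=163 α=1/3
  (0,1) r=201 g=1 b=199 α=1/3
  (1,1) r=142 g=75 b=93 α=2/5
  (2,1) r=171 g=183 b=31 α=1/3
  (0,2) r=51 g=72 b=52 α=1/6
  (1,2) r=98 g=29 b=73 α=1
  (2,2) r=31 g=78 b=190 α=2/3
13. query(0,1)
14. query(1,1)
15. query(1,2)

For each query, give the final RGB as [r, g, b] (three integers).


query (2,2) [L1,L2] — begin 0,0,0
L1 α=1/3: [143/3, 26, 61]
L2 α=1/2: [467/6, 149/2, 99/2]
→ [78, 74, 50]

at x=1,y=0 over L1,L3:
+L1 (α=1/2) → [0, 173/2, 124]
+L3 (α=1/3) → [196/3, 139, 404/3]
= [65, 139, 135]

(1,0) stack=L1,L3,L4,L5,L6; from [0,0,0]:
L1 α=1/2: [0, 173/2, 124]
L3 α=1/3: [196/3, 139, 404/3]
L4 α=0: [196/3, 139, 404/3]
L5 α=1/4: [53, 659/4, 405/4]
L6 α=1/2: [79/2, 1315/8, 925/8]
rounded: [40, 164, 116]

at x=2,y=2 over L1,L3,L4,L5,L6:
+L1 (α=1/3) → [143/3, 26, 61]
+L3 (α=5/7) → [118/3, 172/7, 477/7]
+L4 (α=2/7) → [950/21, 3842/49, 3505/49]
+L5 (α=1/2) → [1021/21, 4420/49, 6922/49]
+L6 (α=4/7) → [2617/49, 14044/343, 33898/343]
→ [53, 41, 99]

(0,1) stack=L1,L3,L4,L5,L6,L7; from [0,0,0]:
+L1 (α=1/2) → [141/2, 85, 19/2]
+L3 (α=1/3) → [346/3, 392/3, 140/3]
+L4 (α=0) → [346/3, 392/3, 140/3]
+L5 (α=1/3) → [941/9, 1165/9, 514/9]
+L6 (α=1/2) → [1121/18, 2911/18, 2773/18]
+L7 (α=1/3) → [2930/27, 2920/27, 4564/27]
→ [109, 108, 169]

query (1,1) [L1,L3,L4,L5,L6,L7] — begin 0,0,0
+L1 (α=5/7) → [715/7, 815/7, 1245/7]
+L3 (α=1/4) → [538/7, 1233/14, 1240/7]
+L4 (α=3/5) → [1643/35, 822/7, 3362/35]
+L5 (α=1/2) → [4549/35, 1683/14, 4971/35]
+L6 (α=1/8) → [2717/20, 1899/16, 642/5]
+L7 (α=2/5) → [13831/100, 8097/80, 2856/25]
rounded: [138, 101, 114]

(1,2) stack=L1,L3,L4,L5,L6,L7; from [0,0,0]:
+L1 (α=1/2) → [83, 71, 167/2]
+L3 (α=1/2) → [199/2, 93, 429/4]
+L4 (α=1/2) → [513/4, 149/2, 449/8]
+L5 (α=3/4) → [3177/16, 1151/8, 5345/32]
+L6 (α=2/3) → [3913/48, 1157/8, 19873/96]
+L7 (α=1) → [98, 29, 73]
= [98, 29, 73]


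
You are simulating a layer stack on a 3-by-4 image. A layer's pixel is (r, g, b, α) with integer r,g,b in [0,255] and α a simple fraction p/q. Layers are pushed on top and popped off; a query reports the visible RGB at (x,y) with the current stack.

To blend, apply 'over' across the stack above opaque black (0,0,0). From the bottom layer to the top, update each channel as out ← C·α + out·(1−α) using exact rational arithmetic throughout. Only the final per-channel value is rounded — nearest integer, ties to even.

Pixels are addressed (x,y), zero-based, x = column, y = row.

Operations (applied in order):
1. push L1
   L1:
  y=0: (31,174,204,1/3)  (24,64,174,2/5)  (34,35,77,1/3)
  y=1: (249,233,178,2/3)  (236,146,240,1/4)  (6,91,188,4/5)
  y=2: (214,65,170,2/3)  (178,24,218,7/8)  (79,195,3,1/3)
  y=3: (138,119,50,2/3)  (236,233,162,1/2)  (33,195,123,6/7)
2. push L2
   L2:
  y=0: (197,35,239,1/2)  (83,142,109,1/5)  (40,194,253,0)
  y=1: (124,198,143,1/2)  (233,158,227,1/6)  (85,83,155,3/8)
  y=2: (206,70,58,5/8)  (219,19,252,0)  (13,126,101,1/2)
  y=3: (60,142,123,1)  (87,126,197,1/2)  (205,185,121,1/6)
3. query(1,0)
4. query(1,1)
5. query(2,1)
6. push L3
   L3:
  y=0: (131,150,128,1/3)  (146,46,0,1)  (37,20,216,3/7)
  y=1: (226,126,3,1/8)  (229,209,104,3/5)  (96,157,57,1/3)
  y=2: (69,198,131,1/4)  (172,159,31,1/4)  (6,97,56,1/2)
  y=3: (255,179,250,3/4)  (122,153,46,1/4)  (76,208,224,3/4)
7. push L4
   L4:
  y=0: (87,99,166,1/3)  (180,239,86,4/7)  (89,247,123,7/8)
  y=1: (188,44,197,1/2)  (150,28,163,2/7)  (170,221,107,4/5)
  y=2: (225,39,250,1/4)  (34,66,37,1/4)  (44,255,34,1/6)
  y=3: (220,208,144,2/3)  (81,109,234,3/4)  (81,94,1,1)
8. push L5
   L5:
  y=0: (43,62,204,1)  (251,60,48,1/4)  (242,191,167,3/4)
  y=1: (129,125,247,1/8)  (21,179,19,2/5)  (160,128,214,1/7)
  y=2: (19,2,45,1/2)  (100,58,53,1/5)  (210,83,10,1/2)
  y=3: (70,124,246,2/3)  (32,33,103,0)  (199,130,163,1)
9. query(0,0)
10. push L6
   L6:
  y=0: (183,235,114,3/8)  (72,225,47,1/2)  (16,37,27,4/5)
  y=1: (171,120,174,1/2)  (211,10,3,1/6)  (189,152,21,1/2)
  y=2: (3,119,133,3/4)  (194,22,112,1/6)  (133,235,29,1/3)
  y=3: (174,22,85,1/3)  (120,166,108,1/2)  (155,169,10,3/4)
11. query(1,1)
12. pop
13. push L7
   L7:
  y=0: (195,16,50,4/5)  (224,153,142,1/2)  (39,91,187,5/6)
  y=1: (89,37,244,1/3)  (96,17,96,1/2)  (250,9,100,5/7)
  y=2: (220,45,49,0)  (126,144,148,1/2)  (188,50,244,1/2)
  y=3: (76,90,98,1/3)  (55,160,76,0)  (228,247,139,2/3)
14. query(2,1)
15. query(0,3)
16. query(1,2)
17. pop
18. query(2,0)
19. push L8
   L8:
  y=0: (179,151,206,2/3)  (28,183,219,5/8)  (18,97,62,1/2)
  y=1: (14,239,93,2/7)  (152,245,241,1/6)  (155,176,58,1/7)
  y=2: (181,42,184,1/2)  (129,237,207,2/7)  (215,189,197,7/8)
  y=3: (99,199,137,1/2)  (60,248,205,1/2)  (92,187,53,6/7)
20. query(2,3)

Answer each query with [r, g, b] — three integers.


(1,0) stack=L1,L2; from [0,0,0]:
after L1 α=2/5: [48/5, 128/5, 348/5]
after L2 α=1/5: [607/25, 1222/25, 1937/25]
= [24, 49, 77]

at x=1,y=1 over L1,L2:
L1 α=1/4: [59, 73/2, 60]
L2 α=1/6: [88, 227/4, 527/6]
rounded: [88, 57, 88]

query (2,1) [L1,L2] — begin 0,0,0
L1 α=4/5: [24/5, 364/5, 752/5]
L2 α=3/8: [279/8, 613/8, 1217/8]
= [35, 77, 152]

(0,0) stack=L1,L2,L3,L4,L5; from [0,0,0]:
+L1 (α=1/3) → [31/3, 58, 68]
+L2 (α=1/2) → [311/3, 93/2, 307/2]
+L3 (α=1/3) → [1015/9, 81, 145]
+L4 (α=1/3) → [2813/27, 87, 152]
+L5 (α=1) → [43, 62, 204]
= [43, 62, 204]

(1,1) stack=L1,L2,L3,L4,L5,L6; from [0,0,0]:
L1 α=1/4: [59, 73/2, 60]
L2 α=1/6: [88, 227/4, 527/6]
L3 α=3/5: [863/5, 1481/10, 1463/15]
L4 α=2/7: [1163/7, 1593/14, 2441/21]
L5 α=2/5: [3783/35, 9791/70, 2707/35]
L6 α=1/6: [2630/21, 9931/84, 1364/21]
→ [125, 118, 65]

at x=2,y=1 over L1,L2,L3,L4,L5,L7:
L1 α=4/5: [24/5, 364/5, 752/5]
L2 α=3/8: [279/8, 613/8, 1217/8]
L3 α=1/3: [221/4, 1241/12, 1445/12]
L4 α=4/5: [2941/20, 11849/60, 6581/60]
L5 α=1/7: [1489/10, 13129/70, 8721/70]
L7 α=5/7: [7739/35, 14704/245, 26221/245]
rounded: [221, 60, 107]

query (0,3) [L1,L2,L3,L4,L5,L7] — begin 0,0,0
+L1 (α=2/3) → [92, 238/3, 100/3]
+L2 (α=1) → [60, 142, 123]
+L3 (α=3/4) → [825/4, 679/4, 873/4]
+L4 (α=2/3) → [2585/12, 781/4, 675/4]
+L5 (α=2/3) → [4265/36, 591/4, 881/4]
+L7 (α=1/3) → [5633/54, 257/2, 359/2]
= [104, 128, 180]

(1,2) stack=L1,L2,L3,L4,L5,L7; from [0,0,0]:
+L1 (α=7/8) → [623/4, 21, 763/4]
+L2 (α=0) → [623/4, 21, 763/4]
+L3 (α=1/4) → [2557/16, 111/2, 2413/16]
+L4 (α=1/4) → [8215/64, 465/8, 7831/64]
+L5 (α=1/5) → [1963/16, 581/10, 8679/80]
+L7 (α=1/2) → [3979/32, 2021/20, 20519/160]
→ [124, 101, 128]

at x=2,y=0 over L1,L2,L3,L4,L5:
L1 α=1/3: [34/3, 35/3, 77/3]
L2 α=0: [34/3, 35/3, 77/3]
L3 α=3/7: [67/3, 320/21, 2252/21]
L4 α=7/8: [242/3, 36629/168, 20333/168]
L5 α=3/4: [605/3, 132893/672, 104501/672]
→ [202, 198, 156]

query (2,3) [L1,L2,L3,L4,L5,L8] — begin 0,0,0
L1 α=6/7: [198/7, 1170/7, 738/7]
L2 α=1/6: [2425/42, 7145/42, 4537/42]
L3 α=3/4: [12001/168, 33353/168, 32761/168]
L4 α=1: [81, 94, 1]
L5 α=1: [199, 130, 163]
L8 α=6/7: [751/7, 1252/7, 481/7]
rounded: [107, 179, 69]


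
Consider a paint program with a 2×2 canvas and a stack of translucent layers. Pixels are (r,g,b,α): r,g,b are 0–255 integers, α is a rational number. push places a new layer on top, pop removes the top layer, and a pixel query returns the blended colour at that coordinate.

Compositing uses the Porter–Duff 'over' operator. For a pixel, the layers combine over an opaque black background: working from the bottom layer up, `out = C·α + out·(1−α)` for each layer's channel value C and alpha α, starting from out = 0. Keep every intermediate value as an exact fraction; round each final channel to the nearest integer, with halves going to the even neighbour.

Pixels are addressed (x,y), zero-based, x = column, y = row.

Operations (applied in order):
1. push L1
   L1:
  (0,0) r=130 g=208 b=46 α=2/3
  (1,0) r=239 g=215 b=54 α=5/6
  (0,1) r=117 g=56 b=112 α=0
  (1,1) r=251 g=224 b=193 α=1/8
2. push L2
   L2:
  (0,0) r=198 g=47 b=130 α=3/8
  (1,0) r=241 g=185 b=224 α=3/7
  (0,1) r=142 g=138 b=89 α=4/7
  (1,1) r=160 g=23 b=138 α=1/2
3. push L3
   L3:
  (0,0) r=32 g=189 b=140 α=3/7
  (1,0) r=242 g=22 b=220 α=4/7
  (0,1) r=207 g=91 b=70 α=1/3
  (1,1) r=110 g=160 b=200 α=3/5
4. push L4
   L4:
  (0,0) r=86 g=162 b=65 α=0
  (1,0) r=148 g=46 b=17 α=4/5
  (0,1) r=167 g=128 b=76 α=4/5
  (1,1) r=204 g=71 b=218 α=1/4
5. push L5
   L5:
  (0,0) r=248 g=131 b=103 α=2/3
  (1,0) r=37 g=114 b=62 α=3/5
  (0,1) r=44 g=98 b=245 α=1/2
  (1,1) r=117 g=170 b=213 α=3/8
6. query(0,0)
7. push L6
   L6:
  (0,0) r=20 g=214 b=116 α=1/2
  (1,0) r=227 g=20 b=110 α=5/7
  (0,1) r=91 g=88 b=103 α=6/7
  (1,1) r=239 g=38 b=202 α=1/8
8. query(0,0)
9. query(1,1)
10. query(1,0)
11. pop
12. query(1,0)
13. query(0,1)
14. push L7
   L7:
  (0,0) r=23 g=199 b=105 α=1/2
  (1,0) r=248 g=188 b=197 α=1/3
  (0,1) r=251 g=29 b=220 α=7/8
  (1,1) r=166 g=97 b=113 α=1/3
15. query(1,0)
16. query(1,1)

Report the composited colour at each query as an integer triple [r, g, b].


at x=0,y=0 over L1,L2,L3,L4,L5:
after L1 α=2/3: [260/3, 416/3, 92/3]
after L2 α=3/8: [1541/12, 2503/24, 815/12]
after L3 α=3/7: [1829/21, 5905/42, 2075/21]
after L4 α=0: [1829/21, 5905/42, 2075/21]
after L5 α=2/3: [12245/63, 16909/126, 6401/63]
→ [194, 134, 102]

query (0,0) [L1,L2,L3,L4,L5,L6] — begin 0,0,0
L1 α=2/3: [260/3, 416/3, 92/3]
L2 α=3/8: [1541/12, 2503/24, 815/12]
L3 α=3/7: [1829/21, 5905/42, 2075/21]
L4 α=0: [1829/21, 5905/42, 2075/21]
L5 α=2/3: [12245/63, 16909/126, 6401/63]
L6 α=1/2: [13505/126, 43873/252, 13709/126]
rounded: [107, 174, 109]

(1,1) stack=L1,L2,L3,L4,L5,L6; from [0,0,0]:
after L1 α=1/8: [251/8, 28, 193/8]
after L2 α=1/2: [1531/16, 51/2, 1297/16]
after L3 α=3/5: [4171/40, 531/5, 6097/40]
after L4 α=1/4: [20673/160, 487/5, 27011/160]
after L5 α=3/8: [31905/256, 997/8, 47459/256]
after L6 α=1/8: [284519/2048, 7283/64, 383925/2048]
= [139, 114, 187]

at x=1,y=0 over L1,L2,L3,L4,L5,L6:
+L1 (α=5/6) → [1195/6, 1075/6, 45]
+L2 (α=3/7) → [4559/21, 545/3, 852/7]
+L3 (α=4/7) → [11335/49, 633/7, 8716/49]
+L4 (α=4/5) → [40343/245, 1921/35, 12048/245]
+L5 (α=3/5) → [107881/1225, 15812/175, 69666/1225]
+L6 (α=5/7) → [1606137/8575, 49124/1225, 813082/8575]
rounded: [187, 40, 95]

at x=1,y=0 over L1,L2,L3,L4,L5:
L1 α=5/6: [1195/6, 1075/6, 45]
L2 α=3/7: [4559/21, 545/3, 852/7]
L3 α=4/7: [11335/49, 633/7, 8716/49]
L4 α=4/5: [40343/245, 1921/35, 12048/245]
L5 α=3/5: [107881/1225, 15812/175, 69666/1225]
→ [88, 90, 57]

(0,1) stack=L1,L2,L3,L4,L5; from [0,0,0]:
L1 α=0: [0, 0, 0]
L2 α=4/7: [568/7, 552/7, 356/7]
L3 α=1/3: [2585/21, 1741/21, 1202/21]
L4 α=4/5: [16613/105, 12493/105, 7586/105]
L5 α=1/2: [21233/210, 22783/210, 33311/210]
= [101, 108, 159]

query (1,0) [L1,L2,L3,L4,L5,L7] — begin 0,0,0
after L1 α=5/6: [1195/6, 1075/6, 45]
after L2 α=3/7: [4559/21, 545/3, 852/7]
after L3 α=4/7: [11335/49, 633/7, 8716/49]
after L4 α=4/5: [40343/245, 1921/35, 12048/245]
after L5 α=3/5: [107881/1225, 15812/175, 69666/1225]
after L7 α=1/3: [519562/3675, 21508/175, 380657/3675]
= [141, 123, 104]

at x=1,y=1 over L1,L2,L3,L4,L5,L7:
+L1 (α=1/8) → [251/8, 28, 193/8]
+L2 (α=1/2) → [1531/16, 51/2, 1297/16]
+L3 (α=3/5) → [4171/40, 531/5, 6097/40]
+L4 (α=1/4) → [20673/160, 487/5, 27011/160]
+L5 (α=3/8) → [31905/256, 997/8, 47459/256]
+L7 (α=1/3) → [53153/384, 1385/12, 20641/128]
rounded: [138, 115, 161]


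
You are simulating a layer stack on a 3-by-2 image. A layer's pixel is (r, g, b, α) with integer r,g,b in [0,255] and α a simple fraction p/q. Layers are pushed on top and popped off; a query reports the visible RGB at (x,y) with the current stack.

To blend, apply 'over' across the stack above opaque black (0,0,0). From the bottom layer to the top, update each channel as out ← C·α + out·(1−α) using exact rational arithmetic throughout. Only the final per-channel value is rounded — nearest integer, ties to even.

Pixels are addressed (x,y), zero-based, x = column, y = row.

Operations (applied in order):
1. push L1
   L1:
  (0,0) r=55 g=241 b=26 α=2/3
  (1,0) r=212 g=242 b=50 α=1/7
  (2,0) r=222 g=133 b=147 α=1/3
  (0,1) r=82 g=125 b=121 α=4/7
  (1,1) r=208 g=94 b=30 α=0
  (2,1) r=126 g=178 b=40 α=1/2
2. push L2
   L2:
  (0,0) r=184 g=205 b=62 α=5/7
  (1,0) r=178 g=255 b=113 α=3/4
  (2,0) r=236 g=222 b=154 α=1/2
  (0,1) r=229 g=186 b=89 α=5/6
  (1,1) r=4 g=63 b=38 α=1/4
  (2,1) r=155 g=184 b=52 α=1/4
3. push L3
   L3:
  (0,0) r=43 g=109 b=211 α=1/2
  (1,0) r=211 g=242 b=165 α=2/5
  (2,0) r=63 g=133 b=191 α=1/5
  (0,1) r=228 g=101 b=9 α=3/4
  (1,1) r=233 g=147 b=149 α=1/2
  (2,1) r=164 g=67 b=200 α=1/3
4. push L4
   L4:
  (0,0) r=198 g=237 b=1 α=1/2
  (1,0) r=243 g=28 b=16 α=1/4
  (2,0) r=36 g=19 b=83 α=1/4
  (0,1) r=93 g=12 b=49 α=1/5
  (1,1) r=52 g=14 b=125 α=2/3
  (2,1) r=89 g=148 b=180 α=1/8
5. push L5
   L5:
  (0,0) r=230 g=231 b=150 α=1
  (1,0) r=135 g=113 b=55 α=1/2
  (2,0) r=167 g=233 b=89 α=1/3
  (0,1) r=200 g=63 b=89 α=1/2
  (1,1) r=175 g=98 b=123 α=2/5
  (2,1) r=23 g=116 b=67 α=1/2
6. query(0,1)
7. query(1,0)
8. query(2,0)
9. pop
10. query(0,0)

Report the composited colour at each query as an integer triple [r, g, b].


query (0,1) [L1,L2,L3,L4,L5] — begin 0,0,0
L1 α=4/7: [328/7, 500/7, 484/7]
L2 α=5/6: [2781/14, 3505/21, 3599/42]
L3 α=3/4: [12357/56, 2467/21, 4733/168]
L4 α=1/5: [13659/70, 2024/21, 6791/210]
L5 α=1/2: [27659/140, 3347/42, 25481/420]
→ [198, 80, 61]

query (1,0) [L1,L2,L3,L4,L5] — begin 0,0,0
L1 α=1/7: [212/7, 242/7, 50/7]
L2 α=3/4: [1975/14, 5597/28, 2423/28]
L3 α=2/5: [11833/70, 30343/140, 16509/140]
L4 α=1/4: [52509/280, 94949/560, 51767/560]
L5 α=1/2: [90309/560, 158229/1120, 82567/1120]
→ [161, 141, 74]

at x=2,y=0 over L1,L2,L3,L4,L5:
after L1 α=1/3: [74, 133/3, 49]
after L2 α=1/2: [155, 799/6, 203/2]
after L3 α=1/5: [683/5, 1997/15, 597/5]
after L4 α=1/4: [2229/20, 523/5, 1103/10]
after L5 α=1/3: [3899/30, 737/5, 516/5]
→ [130, 147, 103]

query (0,0) [L1,L2,L3,L4] — begin 0,0,0
L1 α=2/3: [110/3, 482/3, 52/3]
L2 α=5/7: [2980/21, 577/3, 1034/21]
L3 α=1/2: [3883/42, 452/3, 5465/42]
L4 α=1/2: [12199/84, 1163/6, 5507/84]
→ [145, 194, 66]


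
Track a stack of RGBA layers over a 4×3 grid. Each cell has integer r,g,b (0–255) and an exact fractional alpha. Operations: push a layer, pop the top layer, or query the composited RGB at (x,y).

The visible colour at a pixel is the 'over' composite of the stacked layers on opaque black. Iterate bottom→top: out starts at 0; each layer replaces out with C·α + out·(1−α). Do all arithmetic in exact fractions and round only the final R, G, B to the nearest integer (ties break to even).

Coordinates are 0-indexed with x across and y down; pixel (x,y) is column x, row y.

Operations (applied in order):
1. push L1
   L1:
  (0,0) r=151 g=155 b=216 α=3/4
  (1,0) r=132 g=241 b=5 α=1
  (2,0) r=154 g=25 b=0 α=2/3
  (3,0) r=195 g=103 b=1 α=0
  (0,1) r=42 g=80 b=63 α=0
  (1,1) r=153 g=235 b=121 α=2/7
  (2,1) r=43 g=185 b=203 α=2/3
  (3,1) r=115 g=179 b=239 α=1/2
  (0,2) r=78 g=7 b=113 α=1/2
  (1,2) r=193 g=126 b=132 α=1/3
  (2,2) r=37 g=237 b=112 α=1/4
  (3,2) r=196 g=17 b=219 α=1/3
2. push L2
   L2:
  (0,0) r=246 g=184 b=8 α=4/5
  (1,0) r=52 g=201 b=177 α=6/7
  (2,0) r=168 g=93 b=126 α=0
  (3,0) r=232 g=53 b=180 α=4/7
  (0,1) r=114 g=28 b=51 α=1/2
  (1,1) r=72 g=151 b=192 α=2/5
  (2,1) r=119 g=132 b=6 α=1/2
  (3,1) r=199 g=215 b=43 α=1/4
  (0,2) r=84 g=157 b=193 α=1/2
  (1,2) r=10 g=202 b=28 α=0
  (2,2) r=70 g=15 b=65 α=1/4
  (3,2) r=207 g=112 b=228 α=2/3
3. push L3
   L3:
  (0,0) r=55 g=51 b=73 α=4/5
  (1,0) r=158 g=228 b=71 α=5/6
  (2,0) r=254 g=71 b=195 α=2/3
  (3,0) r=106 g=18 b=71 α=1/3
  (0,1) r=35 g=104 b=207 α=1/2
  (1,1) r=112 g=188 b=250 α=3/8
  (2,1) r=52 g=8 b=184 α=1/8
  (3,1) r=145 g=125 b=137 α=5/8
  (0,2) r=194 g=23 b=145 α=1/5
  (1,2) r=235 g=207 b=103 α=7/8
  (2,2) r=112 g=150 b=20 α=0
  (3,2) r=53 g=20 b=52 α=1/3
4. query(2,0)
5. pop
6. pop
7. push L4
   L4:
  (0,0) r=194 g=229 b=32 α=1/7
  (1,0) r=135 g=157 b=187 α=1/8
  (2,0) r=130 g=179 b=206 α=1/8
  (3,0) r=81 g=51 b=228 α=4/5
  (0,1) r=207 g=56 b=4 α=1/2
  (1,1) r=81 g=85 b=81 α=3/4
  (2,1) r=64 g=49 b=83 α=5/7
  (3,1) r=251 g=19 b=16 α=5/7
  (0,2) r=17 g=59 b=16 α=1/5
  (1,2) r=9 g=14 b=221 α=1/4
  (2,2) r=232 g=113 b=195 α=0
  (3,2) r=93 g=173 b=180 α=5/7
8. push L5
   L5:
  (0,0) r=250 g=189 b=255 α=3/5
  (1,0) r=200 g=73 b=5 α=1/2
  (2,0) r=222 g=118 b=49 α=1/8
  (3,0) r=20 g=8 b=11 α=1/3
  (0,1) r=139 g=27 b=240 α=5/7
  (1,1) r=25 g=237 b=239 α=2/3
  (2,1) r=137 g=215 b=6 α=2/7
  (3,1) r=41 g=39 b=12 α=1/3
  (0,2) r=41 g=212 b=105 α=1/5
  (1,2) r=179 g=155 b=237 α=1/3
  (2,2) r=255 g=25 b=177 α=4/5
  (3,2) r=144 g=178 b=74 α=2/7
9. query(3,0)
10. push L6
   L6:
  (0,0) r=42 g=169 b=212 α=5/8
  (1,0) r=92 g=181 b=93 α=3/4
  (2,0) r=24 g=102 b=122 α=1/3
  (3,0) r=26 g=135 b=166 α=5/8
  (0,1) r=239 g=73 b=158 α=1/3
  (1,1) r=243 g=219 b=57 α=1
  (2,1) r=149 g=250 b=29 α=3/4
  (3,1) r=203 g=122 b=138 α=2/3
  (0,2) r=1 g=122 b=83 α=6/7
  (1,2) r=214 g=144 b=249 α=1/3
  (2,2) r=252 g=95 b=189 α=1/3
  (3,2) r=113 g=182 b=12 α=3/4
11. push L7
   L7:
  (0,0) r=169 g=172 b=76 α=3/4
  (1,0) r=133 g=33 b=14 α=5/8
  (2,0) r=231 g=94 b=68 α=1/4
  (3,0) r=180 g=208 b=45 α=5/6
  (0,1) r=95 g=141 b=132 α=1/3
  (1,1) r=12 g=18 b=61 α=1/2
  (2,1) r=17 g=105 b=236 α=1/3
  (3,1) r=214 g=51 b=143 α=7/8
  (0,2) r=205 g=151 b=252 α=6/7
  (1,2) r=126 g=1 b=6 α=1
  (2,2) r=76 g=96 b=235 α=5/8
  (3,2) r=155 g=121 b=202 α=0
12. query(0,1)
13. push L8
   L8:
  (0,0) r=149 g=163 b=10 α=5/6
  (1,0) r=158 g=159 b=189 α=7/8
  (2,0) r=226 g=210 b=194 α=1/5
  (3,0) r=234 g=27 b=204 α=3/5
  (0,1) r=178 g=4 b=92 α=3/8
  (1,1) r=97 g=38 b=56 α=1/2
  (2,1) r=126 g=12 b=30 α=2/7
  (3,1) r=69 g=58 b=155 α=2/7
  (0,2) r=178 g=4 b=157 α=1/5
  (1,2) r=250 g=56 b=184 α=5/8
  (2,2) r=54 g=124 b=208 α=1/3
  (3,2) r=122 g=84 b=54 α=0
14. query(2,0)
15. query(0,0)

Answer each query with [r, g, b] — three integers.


at x=2,y=0 over L1,L2,L3:
L1 α=2/3: [308/3, 50/3, 0]
L2 α=0: [308/3, 50/3, 0]
L3 α=2/3: [1832/9, 476/9, 130]
→ [204, 53, 130]

(3,0) stack=L1,L4,L5; from [0,0,0]:
after L1 α=0: [0, 0, 0]
after L4 α=4/5: [324/5, 204/5, 912/5]
after L5 α=1/3: [748/15, 448/15, 1879/15]
= [50, 30, 125]

at x=0,y=1 over L1,L4,L5,L6,L7:
L1 α=0: [0, 0, 0]
L4 α=1/2: [207/2, 28, 2]
L5 α=5/7: [902/7, 191/7, 172]
L6 α=1/3: [1159/7, 893/21, 502/3]
L7 α=1/3: [2983/21, 4747/63, 1400/9]
→ [142, 75, 156]

query (2,0) [L1,L4,L5,L6,L7,L8] — begin 0,0,0
after L1 α=2/3: [308/3, 50/3, 0]
after L4 α=1/8: [1273/12, 887/24, 103/4]
after L5 α=1/8: [11575/96, 9041/192, 917/32]
after L6 α=1/3: [12727/144, 18833/288, 2869/48]
after L7 α=1/4: [23815/192, 27857/384, 3957/64]
after L8 α=1/5: [34663/240, 48017/480, 7061/80]
→ [144, 100, 88]

at x=0,y=0 over L1,L4,L5,L6,L7,L8:
+L1 (α=3/4) → [453/4, 465/4, 162]
+L4 (α=1/7) → [1747/14, 1853/14, 1004/7]
+L5 (α=3/5) → [6997/35, 5822/35, 7363/35]
+L6 (α=5/8) → [28341/280, 47041/280, 59189/280]
+L7 (α=3/4) → [170301/1120, 191521/1120, 123029/1120]
+L8 (α=5/6) → [1004701/6720, 368107/2240, 179029/6720]
rounded: [150, 164, 27]


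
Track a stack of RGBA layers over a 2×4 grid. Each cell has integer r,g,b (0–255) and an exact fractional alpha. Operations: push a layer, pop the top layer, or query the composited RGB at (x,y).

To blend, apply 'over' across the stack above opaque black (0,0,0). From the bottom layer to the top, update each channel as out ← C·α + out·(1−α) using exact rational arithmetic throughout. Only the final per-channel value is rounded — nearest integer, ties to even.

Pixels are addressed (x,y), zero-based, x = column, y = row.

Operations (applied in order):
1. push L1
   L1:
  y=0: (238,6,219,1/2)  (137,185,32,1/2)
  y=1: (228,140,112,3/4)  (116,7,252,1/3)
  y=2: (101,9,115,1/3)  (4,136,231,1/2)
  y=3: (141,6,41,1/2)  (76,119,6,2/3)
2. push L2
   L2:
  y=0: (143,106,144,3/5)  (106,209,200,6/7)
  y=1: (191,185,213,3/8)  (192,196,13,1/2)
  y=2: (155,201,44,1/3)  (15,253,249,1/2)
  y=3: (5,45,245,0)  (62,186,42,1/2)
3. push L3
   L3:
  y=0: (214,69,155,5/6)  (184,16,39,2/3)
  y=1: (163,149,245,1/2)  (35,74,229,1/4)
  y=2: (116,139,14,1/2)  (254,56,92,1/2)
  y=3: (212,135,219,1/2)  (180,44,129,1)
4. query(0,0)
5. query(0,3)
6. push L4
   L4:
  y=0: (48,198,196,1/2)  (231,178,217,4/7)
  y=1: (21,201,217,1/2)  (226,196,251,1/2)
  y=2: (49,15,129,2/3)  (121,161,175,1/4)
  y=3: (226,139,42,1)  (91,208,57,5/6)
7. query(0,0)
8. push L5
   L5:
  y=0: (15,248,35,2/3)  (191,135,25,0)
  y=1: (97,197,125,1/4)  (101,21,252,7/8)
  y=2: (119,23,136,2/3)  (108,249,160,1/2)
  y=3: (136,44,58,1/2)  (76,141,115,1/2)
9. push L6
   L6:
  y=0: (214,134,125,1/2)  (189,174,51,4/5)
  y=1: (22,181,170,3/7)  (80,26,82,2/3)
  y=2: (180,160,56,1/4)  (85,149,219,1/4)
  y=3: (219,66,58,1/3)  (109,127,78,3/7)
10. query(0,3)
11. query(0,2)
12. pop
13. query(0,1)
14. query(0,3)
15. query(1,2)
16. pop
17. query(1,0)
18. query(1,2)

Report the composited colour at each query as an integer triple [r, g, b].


(0,0) stack=L1,L2,L3; from [0,0,0]:
L1 α=1/2: [119, 3, 219/2]
L2 α=3/5: [667/5, 324/5, 651/5]
L3 α=5/6: [6017/30, 683/10, 2263/15]
rounded: [201, 68, 151]

at x=0,y=3 over L1,L2,L3:
L1 α=1/2: [141/2, 3, 41/2]
L2 α=0: [141/2, 3, 41/2]
L3 α=1/2: [565/4, 69, 479/4]
→ [141, 69, 120]

at x=0,y=0 over L1,L2,L3,L4:
+L1 (α=1/2) → [119, 3, 219/2]
+L2 (α=3/5) → [667/5, 324/5, 651/5]
+L3 (α=5/6) → [6017/30, 683/10, 2263/15]
+L4 (α=1/2) → [7457/60, 2663/20, 5203/30]
rounded: [124, 133, 173]

at x=0,y=3 over L1,L2,L3,L4,L5,L6:
after L1 α=1/2: [141/2, 3, 41/2]
after L2 α=0: [141/2, 3, 41/2]
after L3 α=1/2: [565/4, 69, 479/4]
after L4 α=1: [226, 139, 42]
after L5 α=1/2: [181, 183/2, 50]
after L6 α=1/3: [581/3, 83, 158/3]
= [194, 83, 53]

at x=0,y=2 over L1,L2,L3,L4,L5,L6:
after L1 α=1/3: [101/3, 3, 115/3]
after L2 α=1/3: [667/9, 69, 362/9]
after L3 α=1/2: [1711/18, 104, 244/9]
after L4 α=2/3: [3475/54, 134/3, 2566/27]
after L5 α=2/3: [16327/162, 272/9, 9910/81]
after L6 α=1/4: [26047/216, 188/3, 5711/54]
= [121, 63, 106]

(0,1) stack=L1,L2,L3,L4,L5; from [0,0,0]:
+L1 (α=3/4) → [171, 105, 84]
+L2 (α=3/8) → [357/2, 135, 1059/8]
+L3 (α=1/2) → [683/4, 142, 3019/16]
+L4 (α=1/2) → [767/8, 343/2, 6491/32]
+L5 (α=1/4) → [3077/32, 1423/8, 23473/128]
rounded: [96, 178, 183]

(0,3) stack=L1,L2,L3,L4,L5; from [0,0,0]:
L1 α=1/2: [141/2, 3, 41/2]
L2 α=0: [141/2, 3, 41/2]
L3 α=1/2: [565/4, 69, 479/4]
L4 α=1: [226, 139, 42]
L5 α=1/2: [181, 183/2, 50]
→ [181, 92, 50]

(1,2) stack=L1,L2,L3,L4,L5; from [0,0,0]:
after L1 α=1/2: [2, 68, 231/2]
after L2 α=1/2: [17/2, 321/2, 729/4]
after L3 α=1/2: [525/4, 433/4, 1097/8]
after L4 α=1/4: [2059/16, 1943/16, 4691/32]
after L5 α=1/2: [3787/32, 5927/32, 9811/64]
= [118, 185, 153]

(1,0) stack=L1,L2,L3,L4; from [0,0,0]:
after L1 α=1/2: [137/2, 185/2, 16]
after L2 α=6/7: [1409/14, 2693/14, 1216/7]
after L3 α=2/3: [2187/14, 1047/14, 1762/21]
after L4 α=4/7: [19497/98, 13109/98, 7838/49]
→ [199, 134, 160]

query (1,2) [L1,L2,L3,L4] — begin 0,0,0
+L1 (α=1/2) → [2, 68, 231/2]
+L2 (α=1/2) → [17/2, 321/2, 729/4]
+L3 (α=1/2) → [525/4, 433/4, 1097/8]
+L4 (α=1/4) → [2059/16, 1943/16, 4691/32]
rounded: [129, 121, 147]


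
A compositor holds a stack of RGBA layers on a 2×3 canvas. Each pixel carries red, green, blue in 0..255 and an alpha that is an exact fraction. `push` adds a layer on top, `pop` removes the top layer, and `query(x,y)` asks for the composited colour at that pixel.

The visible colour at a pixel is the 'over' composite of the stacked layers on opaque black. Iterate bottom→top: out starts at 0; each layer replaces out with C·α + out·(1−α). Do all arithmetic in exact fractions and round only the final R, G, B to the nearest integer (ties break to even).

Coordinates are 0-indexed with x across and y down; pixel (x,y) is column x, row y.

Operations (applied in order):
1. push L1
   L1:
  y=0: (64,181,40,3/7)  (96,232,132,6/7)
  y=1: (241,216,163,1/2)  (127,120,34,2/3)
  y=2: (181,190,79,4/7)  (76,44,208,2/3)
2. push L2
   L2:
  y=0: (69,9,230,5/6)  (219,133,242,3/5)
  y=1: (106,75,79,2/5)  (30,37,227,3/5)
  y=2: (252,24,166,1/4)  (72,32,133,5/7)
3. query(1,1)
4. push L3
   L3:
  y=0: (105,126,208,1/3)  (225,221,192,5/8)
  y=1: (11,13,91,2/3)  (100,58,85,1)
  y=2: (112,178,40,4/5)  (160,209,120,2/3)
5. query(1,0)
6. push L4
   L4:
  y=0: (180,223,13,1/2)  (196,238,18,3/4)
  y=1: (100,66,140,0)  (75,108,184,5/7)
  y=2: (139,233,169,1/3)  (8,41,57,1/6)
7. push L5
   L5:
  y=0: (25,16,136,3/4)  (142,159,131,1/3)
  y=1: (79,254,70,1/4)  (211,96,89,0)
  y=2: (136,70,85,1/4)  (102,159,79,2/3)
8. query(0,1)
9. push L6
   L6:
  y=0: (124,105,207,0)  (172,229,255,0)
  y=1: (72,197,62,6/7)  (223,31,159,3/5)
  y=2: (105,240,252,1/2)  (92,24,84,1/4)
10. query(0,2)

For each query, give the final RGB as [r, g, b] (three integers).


at x=1,y=1 over L1,L2:
after L1 α=2/3: [254/3, 80, 68/3]
after L2 α=3/5: [778/15, 271/5, 2179/15]
→ [52, 54, 145]

query (1,0) [L1,L2,L3] — begin 0,0,0
L1 α=6/7: [576/7, 1392/7, 792/7]
L2 α=3/5: [5751/35, 5577/35, 6666/35]
L3 α=5/8: [14157/70, 27703/140, 26799/140]
→ [202, 198, 191]

query (0,1) [L1,L2,L3,L4,L5] — begin 0,0,0
+L1 (α=1/2) → [241/2, 108, 163/2]
+L2 (α=2/5) → [1147/10, 474/5, 161/2]
+L3 (α=2/3) → [1367/30, 604/15, 175/2]
+L4 (α=0) → [1367/30, 604/15, 175/2]
+L5 (α=1/4) → [2157/40, 937/10, 665/8]
= [54, 94, 83]

at x=0,y=2 over L1,L2,L3,L4,L5,L6:
L1 α=4/7: [724/7, 760/7, 316/7]
L2 α=1/4: [984/7, 612/7, 1055/14]
L3 α=4/5: [824/7, 5596/35, 659/14]
L4 α=1/3: [2621/21, 6449/35, 614/7]
L5 α=1/4: [3573/28, 21797/140, 2437/28]
L6 α=1/2: [6513/56, 55397/280, 9493/56]
rounded: [116, 198, 170]


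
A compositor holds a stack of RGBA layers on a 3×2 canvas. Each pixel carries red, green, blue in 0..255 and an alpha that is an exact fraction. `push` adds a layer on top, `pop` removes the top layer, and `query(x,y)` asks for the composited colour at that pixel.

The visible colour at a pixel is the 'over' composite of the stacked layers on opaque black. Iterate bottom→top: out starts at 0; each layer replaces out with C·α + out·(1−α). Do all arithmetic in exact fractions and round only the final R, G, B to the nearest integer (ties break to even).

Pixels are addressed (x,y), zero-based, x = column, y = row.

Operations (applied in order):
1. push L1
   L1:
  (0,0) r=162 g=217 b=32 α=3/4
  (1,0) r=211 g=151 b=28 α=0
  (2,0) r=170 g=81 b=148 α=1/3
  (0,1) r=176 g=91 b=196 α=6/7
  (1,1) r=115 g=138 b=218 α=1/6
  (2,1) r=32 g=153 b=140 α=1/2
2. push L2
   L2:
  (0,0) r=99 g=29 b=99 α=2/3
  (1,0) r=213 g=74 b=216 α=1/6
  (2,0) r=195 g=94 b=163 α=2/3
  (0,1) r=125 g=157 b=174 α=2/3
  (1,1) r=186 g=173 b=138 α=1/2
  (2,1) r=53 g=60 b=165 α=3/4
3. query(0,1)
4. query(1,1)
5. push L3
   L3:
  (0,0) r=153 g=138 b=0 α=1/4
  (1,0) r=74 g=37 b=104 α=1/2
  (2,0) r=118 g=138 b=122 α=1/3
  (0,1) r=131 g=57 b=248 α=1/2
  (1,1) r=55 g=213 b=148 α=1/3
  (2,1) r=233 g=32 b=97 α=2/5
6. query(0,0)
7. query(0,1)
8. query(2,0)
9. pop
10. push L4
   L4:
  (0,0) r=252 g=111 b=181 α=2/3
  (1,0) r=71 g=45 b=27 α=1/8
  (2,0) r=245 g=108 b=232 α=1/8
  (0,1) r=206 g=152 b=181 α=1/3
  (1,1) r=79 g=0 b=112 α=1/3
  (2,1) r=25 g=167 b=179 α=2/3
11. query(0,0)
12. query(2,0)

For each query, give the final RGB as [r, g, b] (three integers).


(0,1) stack=L1,L2; from [0,0,0]:
L1 α=6/7: [1056/7, 78, 168]
L2 α=2/3: [2806/21, 392/3, 172]
= [134, 131, 172]

(1,1) stack=L1,L2; from [0,0,0]:
after L1 α=1/6: [115/6, 23, 109/3]
after L2 α=1/2: [1231/12, 98, 523/6]
→ [103, 98, 87]

(0,0) stack=L1,L2,L3; from [0,0,0]:
L1 α=3/4: [243/2, 651/4, 24]
L2 α=2/3: [213/2, 883/12, 74]
L3 α=1/4: [945/8, 1435/16, 111/2]
= [118, 90, 56]

query (0,1) [L1,L2,L3] — begin 0,0,0
after L1 α=6/7: [1056/7, 78, 168]
after L2 α=2/3: [2806/21, 392/3, 172]
after L3 α=1/2: [5557/42, 563/6, 210]
= [132, 94, 210]

at x=2,y=0 over L1,L2,L3:
+L1 (α=1/3) → [170/3, 27, 148/3]
+L2 (α=2/3) → [1340/9, 215/3, 1126/9]
+L3 (α=1/3) → [3742/27, 844/9, 3350/27]
= [139, 94, 124]

query (0,0) [L1,L2,L4] — begin 0,0,0
L1 α=3/4: [243/2, 651/4, 24]
L2 α=2/3: [213/2, 883/12, 74]
L4 α=2/3: [407/2, 3547/36, 436/3]
= [204, 99, 145]

at x=2,y=0 over L1,L2,L4:
after L1 α=1/3: [170/3, 27, 148/3]
after L2 α=2/3: [1340/9, 215/3, 1126/9]
after L4 α=1/8: [11585/72, 1829/24, 4985/36]
= [161, 76, 138]


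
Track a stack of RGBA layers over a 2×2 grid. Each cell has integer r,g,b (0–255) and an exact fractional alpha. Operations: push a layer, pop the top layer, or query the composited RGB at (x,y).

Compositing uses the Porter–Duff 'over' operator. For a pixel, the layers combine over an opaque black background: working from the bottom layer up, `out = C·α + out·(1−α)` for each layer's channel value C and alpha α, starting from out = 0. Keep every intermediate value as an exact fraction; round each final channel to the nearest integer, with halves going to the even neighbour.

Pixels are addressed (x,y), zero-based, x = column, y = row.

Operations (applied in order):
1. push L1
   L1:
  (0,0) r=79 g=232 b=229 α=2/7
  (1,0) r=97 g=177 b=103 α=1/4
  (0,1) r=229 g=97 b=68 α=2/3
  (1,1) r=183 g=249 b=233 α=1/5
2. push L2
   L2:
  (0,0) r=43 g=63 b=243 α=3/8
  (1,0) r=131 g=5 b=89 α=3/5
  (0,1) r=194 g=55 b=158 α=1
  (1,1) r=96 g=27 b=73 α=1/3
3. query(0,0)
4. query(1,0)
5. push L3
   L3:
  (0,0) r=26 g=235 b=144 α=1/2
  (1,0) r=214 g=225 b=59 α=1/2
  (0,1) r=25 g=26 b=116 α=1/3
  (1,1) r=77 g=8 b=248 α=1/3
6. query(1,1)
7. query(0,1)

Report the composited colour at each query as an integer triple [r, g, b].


query (0,0) [L1,L2] — begin 0,0,0
+L1 (α=2/7) → [158/7, 464/7, 458/7]
+L2 (α=3/8) → [1693/56, 3643/56, 7393/56]
rounded: [30, 65, 132]

(1,0) stack=L1,L2; from [0,0,0]:
L1 α=1/4: [97/4, 177/4, 103/4]
L2 α=3/5: [883/10, 207/10, 637/10]
rounded: [88, 21, 64]

at x=1,y=1 over L1,L2,L3:
L1 α=1/5: [183/5, 249/5, 233/5]
L2 α=1/3: [282/5, 211/5, 277/5]
L3 α=1/3: [949/15, 154/5, 598/5]
rounded: [63, 31, 120]

(0,1) stack=L1,L2,L3; from [0,0,0]:
after L1 α=2/3: [458/3, 194/3, 136/3]
after L2 α=1: [194, 55, 158]
after L3 α=1/3: [413/3, 136/3, 144]
→ [138, 45, 144]


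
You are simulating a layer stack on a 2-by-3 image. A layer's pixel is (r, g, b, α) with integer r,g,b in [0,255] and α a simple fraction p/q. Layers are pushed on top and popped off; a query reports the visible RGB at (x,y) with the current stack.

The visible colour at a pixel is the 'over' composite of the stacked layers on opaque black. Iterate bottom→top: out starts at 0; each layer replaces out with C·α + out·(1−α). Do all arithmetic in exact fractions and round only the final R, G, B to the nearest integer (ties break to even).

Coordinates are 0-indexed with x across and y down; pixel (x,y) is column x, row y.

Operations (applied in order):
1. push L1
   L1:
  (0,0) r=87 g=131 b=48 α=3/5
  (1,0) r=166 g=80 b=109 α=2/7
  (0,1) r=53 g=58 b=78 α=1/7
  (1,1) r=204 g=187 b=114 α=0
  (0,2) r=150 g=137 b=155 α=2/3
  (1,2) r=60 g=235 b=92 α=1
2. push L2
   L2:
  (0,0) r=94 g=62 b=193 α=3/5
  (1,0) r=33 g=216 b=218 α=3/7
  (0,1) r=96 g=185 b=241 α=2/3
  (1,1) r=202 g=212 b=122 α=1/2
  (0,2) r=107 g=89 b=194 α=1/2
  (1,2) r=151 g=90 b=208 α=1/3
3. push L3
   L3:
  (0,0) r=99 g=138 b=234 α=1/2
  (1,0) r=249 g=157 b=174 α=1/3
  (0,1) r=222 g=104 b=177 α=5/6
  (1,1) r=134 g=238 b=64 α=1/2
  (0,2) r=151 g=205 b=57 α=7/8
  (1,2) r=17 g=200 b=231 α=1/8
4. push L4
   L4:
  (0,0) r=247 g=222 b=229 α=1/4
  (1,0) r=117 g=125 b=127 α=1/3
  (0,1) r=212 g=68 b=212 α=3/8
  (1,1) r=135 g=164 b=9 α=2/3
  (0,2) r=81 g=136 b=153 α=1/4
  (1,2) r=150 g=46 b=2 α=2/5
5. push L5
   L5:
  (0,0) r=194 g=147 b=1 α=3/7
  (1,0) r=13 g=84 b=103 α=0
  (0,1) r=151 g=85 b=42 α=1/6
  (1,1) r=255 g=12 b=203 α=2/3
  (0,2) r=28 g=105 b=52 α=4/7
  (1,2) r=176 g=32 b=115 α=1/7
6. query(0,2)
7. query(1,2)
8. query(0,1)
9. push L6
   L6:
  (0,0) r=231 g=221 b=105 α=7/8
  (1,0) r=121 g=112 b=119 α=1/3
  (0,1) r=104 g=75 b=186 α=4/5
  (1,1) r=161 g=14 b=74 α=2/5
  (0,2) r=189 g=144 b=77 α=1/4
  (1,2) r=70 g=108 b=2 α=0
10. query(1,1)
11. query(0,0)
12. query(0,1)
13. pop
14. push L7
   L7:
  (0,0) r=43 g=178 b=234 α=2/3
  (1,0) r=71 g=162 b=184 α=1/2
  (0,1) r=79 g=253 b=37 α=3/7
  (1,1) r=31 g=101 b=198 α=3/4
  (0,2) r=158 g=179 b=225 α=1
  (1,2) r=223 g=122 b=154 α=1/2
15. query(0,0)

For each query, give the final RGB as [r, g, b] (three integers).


at x=0,y=2 over L1,L2,L3,L4,L5:
+L1 (α=2/3) → [100, 274/3, 310/3]
+L2 (α=1/2) → [207/2, 541/6, 446/3]
+L3 (α=7/8) → [2321/16, 9151/48, 1643/24]
+L4 (α=1/4) → [8259/64, 11327/64, 2867/32]
+L5 (α=4/7) → [31945/448, 60861/448, 15257/224]
= [71, 136, 68]

query (1,2) [L1,L2,L3,L4,L5] — begin 0,0,0
L1 α=1: [60, 235, 92]
L2 α=1/3: [271/3, 560/3, 392/3]
L3 α=1/8: [487/6, 565/3, 3437/24]
L4 α=2/5: [1087/10, 657/5, 3469/40]
L5 α=1/7: [4141/35, 586/5, 12707/140]
→ [118, 117, 91]

(0,1) stack=L1,L2,L3,L4,L5; from [0,0,0]:
after L1 α=1/7: [53/7, 58/7, 78/7]
after L2 α=2/3: [1397/21, 2648/21, 3452/21]
after L3 α=5/6: [24707/126, 6784/63, 22037/126]
after L4 α=3/8: [203671/1008, 11693/126, 190321/1008]
after L5 α=1/6: [1170563/6048, 69175/756, 993941/6048]
rounded: [194, 92, 164]

(1,1) stack=L1,L2,L3,L4,L5,L6; from [0,0,0]:
after L1 α=0: [0, 0, 0]
after L2 α=1/2: [101, 106, 61]
after L3 α=1/2: [235/2, 172, 125/2]
after L4 α=2/3: [775/6, 500/3, 161/6]
after L5 α=2/3: [3835/18, 572/9, 2597/18]
after L6 α=2/5: [5767/30, 656/15, 697/6]
→ [192, 44, 116]

at x=0,y=0 over L1,L2,L3,L4,L5,L6:
L1 α=3/5: [261/5, 393/5, 144/5]
L2 α=3/5: [1932/25, 1716/25, 3183/25]
L3 α=1/2: [4407/50, 2583/25, 9033/50]
L4 α=1/4: [25571/200, 13299/100, 38549/200]
L5 α=3/7: [54671/350, 24324/175, 38699/350]
L6 α=7/8: [620621/2800, 295049/1400, 295949/2800]
rounded: [222, 211, 106]

query (0,1) [L1,L2,L3,L4,L5,L6] — begin 0,0,0
after L1 α=1/7: [53/7, 58/7, 78/7]
after L2 α=2/3: [1397/21, 2648/21, 3452/21]
after L3 α=5/6: [24707/126, 6784/63, 22037/126]
after L4 α=3/8: [203671/1008, 11693/126, 190321/1008]
after L5 α=1/6: [1170563/6048, 69175/756, 993941/6048]
after L6 α=4/5: [3686531/30240, 59195/756, 5493653/30240]
→ [122, 78, 182]

(0,0) stack=L1,L2,L3,L4,L5,L7; from [0,0,0]:
after L1 α=3/5: [261/5, 393/5, 144/5]
after L2 α=3/5: [1932/25, 1716/25, 3183/25]
after L3 α=1/2: [4407/50, 2583/25, 9033/50]
after L4 α=1/4: [25571/200, 13299/100, 38549/200]
after L5 α=3/7: [54671/350, 24324/175, 38699/350]
after L7 α=2/3: [28257/350, 86624/525, 202499/1050]
= [81, 165, 193]


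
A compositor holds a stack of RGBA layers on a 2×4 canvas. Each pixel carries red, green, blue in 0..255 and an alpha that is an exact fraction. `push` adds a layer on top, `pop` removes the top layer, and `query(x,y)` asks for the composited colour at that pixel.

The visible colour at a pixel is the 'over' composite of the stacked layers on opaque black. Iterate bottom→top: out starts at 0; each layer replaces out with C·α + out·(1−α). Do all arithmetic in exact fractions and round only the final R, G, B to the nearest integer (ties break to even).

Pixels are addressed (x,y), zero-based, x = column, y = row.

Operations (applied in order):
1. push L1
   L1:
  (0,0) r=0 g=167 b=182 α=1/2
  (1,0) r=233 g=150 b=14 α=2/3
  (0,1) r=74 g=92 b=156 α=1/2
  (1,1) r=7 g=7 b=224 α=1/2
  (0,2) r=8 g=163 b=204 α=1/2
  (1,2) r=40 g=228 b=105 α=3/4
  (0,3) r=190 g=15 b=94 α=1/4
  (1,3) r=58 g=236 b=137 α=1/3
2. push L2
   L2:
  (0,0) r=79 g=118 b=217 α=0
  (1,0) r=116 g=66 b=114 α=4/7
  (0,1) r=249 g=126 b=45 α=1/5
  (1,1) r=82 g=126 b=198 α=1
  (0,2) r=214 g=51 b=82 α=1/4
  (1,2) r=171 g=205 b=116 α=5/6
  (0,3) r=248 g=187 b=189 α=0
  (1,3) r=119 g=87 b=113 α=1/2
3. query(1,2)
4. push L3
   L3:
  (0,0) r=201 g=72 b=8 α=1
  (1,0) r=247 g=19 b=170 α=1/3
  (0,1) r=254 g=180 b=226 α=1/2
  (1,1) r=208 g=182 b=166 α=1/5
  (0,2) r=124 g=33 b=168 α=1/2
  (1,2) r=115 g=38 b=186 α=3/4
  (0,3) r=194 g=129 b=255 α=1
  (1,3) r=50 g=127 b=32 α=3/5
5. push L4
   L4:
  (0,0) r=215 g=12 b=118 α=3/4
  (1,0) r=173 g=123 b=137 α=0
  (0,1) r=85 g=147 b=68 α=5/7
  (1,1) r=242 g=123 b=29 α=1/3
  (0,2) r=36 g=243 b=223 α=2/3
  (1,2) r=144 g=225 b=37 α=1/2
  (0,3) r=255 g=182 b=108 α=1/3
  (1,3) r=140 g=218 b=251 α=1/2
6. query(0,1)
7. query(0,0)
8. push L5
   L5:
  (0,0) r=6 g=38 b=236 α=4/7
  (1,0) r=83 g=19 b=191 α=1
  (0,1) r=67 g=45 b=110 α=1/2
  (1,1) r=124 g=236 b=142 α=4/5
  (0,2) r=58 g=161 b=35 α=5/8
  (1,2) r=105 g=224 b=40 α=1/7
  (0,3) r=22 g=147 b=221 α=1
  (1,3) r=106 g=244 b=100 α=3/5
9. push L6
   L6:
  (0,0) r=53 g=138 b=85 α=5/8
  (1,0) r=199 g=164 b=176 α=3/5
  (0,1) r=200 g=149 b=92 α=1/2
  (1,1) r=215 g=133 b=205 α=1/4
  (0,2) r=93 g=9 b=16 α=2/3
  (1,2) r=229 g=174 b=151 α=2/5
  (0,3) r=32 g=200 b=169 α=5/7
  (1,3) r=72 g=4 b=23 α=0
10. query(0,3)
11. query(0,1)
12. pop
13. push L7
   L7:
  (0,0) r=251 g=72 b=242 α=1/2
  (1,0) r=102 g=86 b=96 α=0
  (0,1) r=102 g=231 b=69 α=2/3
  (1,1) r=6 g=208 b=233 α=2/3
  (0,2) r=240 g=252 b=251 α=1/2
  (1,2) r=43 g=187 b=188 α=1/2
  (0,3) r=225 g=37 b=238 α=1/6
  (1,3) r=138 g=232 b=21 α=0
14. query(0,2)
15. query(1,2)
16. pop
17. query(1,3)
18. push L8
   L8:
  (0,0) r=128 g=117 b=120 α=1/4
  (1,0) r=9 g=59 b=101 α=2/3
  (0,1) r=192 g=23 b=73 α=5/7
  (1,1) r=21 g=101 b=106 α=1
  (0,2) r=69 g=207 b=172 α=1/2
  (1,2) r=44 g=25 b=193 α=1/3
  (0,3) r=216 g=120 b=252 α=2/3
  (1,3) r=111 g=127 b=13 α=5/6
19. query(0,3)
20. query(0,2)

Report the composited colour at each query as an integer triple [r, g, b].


query (1,2) [L1,L2] — begin 0,0,0
L1 α=3/4: [30, 171, 315/4]
L2 α=5/6: [295/2, 598/3, 2635/24]
rounded: [148, 199, 110]

at x=0,y=1 over L1,L2,L3,L4:
L1 α=1/2: [37, 46, 78]
L2 α=1/5: [397/5, 62, 357/5]
L3 α=1/2: [1667/10, 121, 1487/10]
L4 α=5/7: [3792/35, 977/7, 3187/35]
rounded: [108, 140, 91]

(0,0) stack=L1,L2,L3,L4; from [0,0,0]:
L1 α=1/2: [0, 167/2, 91]
L2 α=0: [0, 167/2, 91]
L3 α=1: [201, 72, 8]
L4 α=3/4: [423/2, 27, 181/2]
rounded: [212, 27, 90]

(0,3) stack=L1,L2,L3,L4,L5,L6; from [0,0,0]:
+L1 (α=1/4) → [95/2, 15/4, 47/2]
+L2 (α=0) → [95/2, 15/4, 47/2]
+L3 (α=1) → [194, 129, 255]
+L4 (α=1/3) → [643/3, 440/3, 206]
+L5 (α=1) → [22, 147, 221]
+L6 (α=5/7) → [204/7, 1294/7, 1287/7]
→ [29, 185, 184]

(0,1) stack=L1,L2,L3,L4,L5,L6; from [0,0,0]:
L1 α=1/2: [37, 46, 78]
L2 α=1/5: [397/5, 62, 357/5]
L3 α=1/2: [1667/10, 121, 1487/10]
L4 α=5/7: [3792/35, 977/7, 3187/35]
L5 α=1/2: [6137/70, 646/7, 7037/70]
L6 α=1/2: [20137/140, 1689/14, 13477/140]
= [144, 121, 96]

query (0,2) [L1,L2,L3,L4,L5,L7] — begin 0,0,0
+L1 (α=1/2) → [4, 163/2, 102]
+L2 (α=1/4) → [113/2, 591/8, 97]
+L3 (α=1/2) → [361/4, 855/16, 265/2]
+L4 (α=2/3) → [649/12, 2877/16, 1157/6]
+L5 (α=5/8) → [1809/32, 21511/128, 1507/16]
+L7 (α=1/2) → [9489/64, 53767/256, 5523/32]
= [148, 210, 173]

(1,2) stack=L1,L2,L3,L4,L5,L7; from [0,0,0]:
after L1 α=3/4: [30, 171, 315/4]
after L2 α=5/6: [295/2, 598/3, 2635/24]
after L3 α=3/4: [985/8, 235/3, 16027/96]
after L4 α=1/2: [2137/16, 455/3, 19579/192]
after L5 α=1/7: [7251/56, 162, 20859/224]
after L7 α=1/2: [9659/112, 349/2, 62971/448]
→ [86, 174, 141]

query (1,3) [L1,L2,L3,L4,L5] — begin 0,0,0
L1 α=1/3: [58/3, 236/3, 137/3]
L2 α=1/2: [415/6, 497/6, 238/3]
L3 α=3/5: [173/3, 328/3, 764/15]
L4 α=1/2: [593/6, 491/3, 4529/30]
L5 α=3/5: [1547/15, 3178/15, 9029/75]
rounded: [103, 212, 120]

(0,3) stack=L1,L2,L3,L4,L5,L8; from [0,0,0]:
+L1 (α=1/4) → [95/2, 15/4, 47/2]
+L2 (α=0) → [95/2, 15/4, 47/2]
+L3 (α=1) → [194, 129, 255]
+L4 (α=1/3) → [643/3, 440/3, 206]
+L5 (α=1) → [22, 147, 221]
+L8 (α=2/3) → [454/3, 129, 725/3]
→ [151, 129, 242]

query (0,2) [L1,L2,L3,L4,L5,L8] — begin 0,0,0
+L1 (α=1/2) → [4, 163/2, 102]
+L2 (α=1/4) → [113/2, 591/8, 97]
+L3 (α=1/2) → [361/4, 855/16, 265/2]
+L4 (α=2/3) → [649/12, 2877/16, 1157/6]
+L5 (α=5/8) → [1809/32, 21511/128, 1507/16]
+L8 (α=1/2) → [4017/64, 48007/256, 4259/32]
rounded: [63, 188, 133]
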